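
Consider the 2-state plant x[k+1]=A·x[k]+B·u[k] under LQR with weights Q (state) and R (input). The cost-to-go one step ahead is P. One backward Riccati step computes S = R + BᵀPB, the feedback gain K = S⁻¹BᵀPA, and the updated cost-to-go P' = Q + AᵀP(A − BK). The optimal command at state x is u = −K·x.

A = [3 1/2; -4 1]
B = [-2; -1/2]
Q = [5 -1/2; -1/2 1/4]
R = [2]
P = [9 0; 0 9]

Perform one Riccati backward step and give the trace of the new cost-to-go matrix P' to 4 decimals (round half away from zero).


BᵀP = [-18.0000 -4.5000]
S = R + BᵀPB = [2] + [38.2500] = [40.2500]
BᵀPA = [-36.0000 -13.5000]
K = S⁻¹·BᵀPA = [-0.8944 -0.3354]
A−BK = [1.2112 -0.1708; -4.4472 0.8323]
AᵀP(A−BK) = [192.8012 -34.5745; -34.5745 6.7220]
P' = Q + AᵀP(A−BK) = [197.8012 -35.0745; -35.0745 6.9720]
tr(P') = 204.7733

204.7733


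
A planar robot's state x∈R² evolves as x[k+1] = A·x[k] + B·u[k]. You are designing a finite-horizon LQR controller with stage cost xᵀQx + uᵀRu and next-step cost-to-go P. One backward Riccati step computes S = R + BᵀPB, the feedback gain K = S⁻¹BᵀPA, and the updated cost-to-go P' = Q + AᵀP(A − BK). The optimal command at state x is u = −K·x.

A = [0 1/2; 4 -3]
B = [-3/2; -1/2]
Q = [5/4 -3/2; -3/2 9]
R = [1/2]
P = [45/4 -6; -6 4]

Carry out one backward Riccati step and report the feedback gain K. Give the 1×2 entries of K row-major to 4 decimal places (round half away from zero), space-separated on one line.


1.5719 -1.5684

BᵀP = [-13.8750 7.0000]
S = R + BᵀPB = [1/2] + [17.3125] = [17.8125]
BᵀPA = [28.0000 -27.9375]
K = S⁻¹·BᵀPA = [1.5719 -1.5684]
A−BK = [2.3579 -1.8526; 4.7860 -3.7842]
AᵀP(A−BK) = [19.9860 -16.0842; -16.0842 12.9947]
P' = Q + AᵀP(A−BK) = [21.2360 -17.5842; -17.5842 21.9947]
tr(P') = 43.2307


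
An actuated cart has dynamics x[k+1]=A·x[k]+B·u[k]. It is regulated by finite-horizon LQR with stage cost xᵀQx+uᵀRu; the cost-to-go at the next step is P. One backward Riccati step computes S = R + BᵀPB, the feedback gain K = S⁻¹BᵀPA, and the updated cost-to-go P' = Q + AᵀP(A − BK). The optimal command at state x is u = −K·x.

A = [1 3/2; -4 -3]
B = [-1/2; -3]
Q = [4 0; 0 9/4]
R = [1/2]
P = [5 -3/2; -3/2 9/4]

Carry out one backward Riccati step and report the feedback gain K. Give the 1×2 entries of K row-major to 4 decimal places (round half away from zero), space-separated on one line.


1.4857 1.2000

BᵀP = [2.0000 -6.0000]
S = R + BᵀPB = [1/2] + [17.0000] = [17.5000]
BᵀPA = [26.0000 21.0000]
K = S⁻¹·BᵀPA = [1.4857 1.2000]
A−BK = [1.7429 2.1000; 0.4571 0.6000]
AᵀP(A−BK) = [14.3714 16.8000; 16.8000 19.8000]
P' = Q + AᵀP(A−BK) = [18.3714 16.8000; 16.8000 22.0500]
tr(P') = 40.4214


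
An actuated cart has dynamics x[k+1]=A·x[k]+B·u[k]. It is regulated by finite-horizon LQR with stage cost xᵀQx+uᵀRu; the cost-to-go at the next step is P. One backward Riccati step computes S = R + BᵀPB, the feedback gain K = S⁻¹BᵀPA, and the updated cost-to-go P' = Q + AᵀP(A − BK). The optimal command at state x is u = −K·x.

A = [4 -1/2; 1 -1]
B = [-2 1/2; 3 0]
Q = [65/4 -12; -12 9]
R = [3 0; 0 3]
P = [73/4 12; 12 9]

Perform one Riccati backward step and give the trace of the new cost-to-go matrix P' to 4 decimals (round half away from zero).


BᵀP = [-0.5000 3.0000; 9.1250 6.0000]
S = R + BᵀPB = [3 0; 0 3] + [10.0000 -0.2500; -0.2500 4.5625] = [13.0000 -0.2500; -0.2500 7.5625]
BᵀPA = [1.0000 -2.7500; 42.5000 -10.5625]
K = S⁻¹·BᵀPA = [0.1851 -0.2385; 5.6260 -1.4046]
A−BK = [1.5573 -0.2748; 0.4447 -0.2844]
AᵀP(A−BK) = [157.7118 -39.5668; -39.5668 10.0706]
P' = Q + AᵀP(A−BK) = [173.9618 -51.5668; -51.5668 19.0706]
tr(P') = 193.0324

193.0324


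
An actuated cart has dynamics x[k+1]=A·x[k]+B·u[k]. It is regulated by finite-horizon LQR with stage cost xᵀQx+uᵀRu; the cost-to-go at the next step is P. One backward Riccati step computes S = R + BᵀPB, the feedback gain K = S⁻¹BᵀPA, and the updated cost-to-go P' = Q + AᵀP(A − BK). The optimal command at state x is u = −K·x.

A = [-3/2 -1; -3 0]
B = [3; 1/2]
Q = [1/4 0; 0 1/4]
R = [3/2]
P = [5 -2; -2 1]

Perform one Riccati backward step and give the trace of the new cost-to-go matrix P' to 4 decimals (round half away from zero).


BᵀP = [14.0000 -5.5000]
S = R + BᵀPB = [3/2] + [39.2500] = [40.7500]
BᵀPA = [-4.5000 -14.0000]
K = S⁻¹·BᵀPA = [-0.1104 -0.3436]
A−BK = [-1.1687 0.0307; -2.9448 0.1718]
AᵀP(A−BK) = [1.7531 -0.0460; -0.0460 0.1902]
P' = Q + AᵀP(A−BK) = [2.0031 -0.0460; -0.0460 0.4402]
tr(P') = 2.4433

2.4433


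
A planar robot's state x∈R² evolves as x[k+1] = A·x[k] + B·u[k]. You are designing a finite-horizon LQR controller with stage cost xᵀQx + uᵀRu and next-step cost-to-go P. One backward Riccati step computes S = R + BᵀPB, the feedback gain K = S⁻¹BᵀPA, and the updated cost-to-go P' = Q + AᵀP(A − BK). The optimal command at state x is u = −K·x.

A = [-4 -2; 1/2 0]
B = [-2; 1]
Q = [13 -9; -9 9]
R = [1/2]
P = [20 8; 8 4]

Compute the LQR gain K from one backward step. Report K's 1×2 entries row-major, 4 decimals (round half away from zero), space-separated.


2.3238 1.2190

BᵀP = [-32.0000 -12.0000]
S = R + BᵀPB = [1/2] + [52.0000] = [52.5000]
BᵀPA = [122.0000 64.0000]
K = S⁻¹·BᵀPA = [2.3238 1.2190]
A−BK = [0.6476 0.4381; -1.8238 -1.2190]
AᵀP(A−BK) = [5.4952 3.2762; 3.2762 1.9810]
P' = Q + AᵀP(A−BK) = [18.4952 -5.7238; -5.7238 10.9810]
tr(P') = 29.4762


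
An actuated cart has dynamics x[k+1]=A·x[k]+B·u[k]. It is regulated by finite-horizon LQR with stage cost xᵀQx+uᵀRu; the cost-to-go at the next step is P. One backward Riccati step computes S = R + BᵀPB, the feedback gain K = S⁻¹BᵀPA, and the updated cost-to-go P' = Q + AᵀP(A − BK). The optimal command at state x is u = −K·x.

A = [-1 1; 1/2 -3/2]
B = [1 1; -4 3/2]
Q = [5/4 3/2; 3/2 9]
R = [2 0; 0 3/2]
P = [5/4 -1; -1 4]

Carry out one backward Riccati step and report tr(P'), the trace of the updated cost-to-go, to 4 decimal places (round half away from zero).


11.3149

BᵀP = [5.2500 -17.0000; -0.2500 5.0000]
S = R + BᵀPB = [2 0; 0 3/2] + [73.2500 -20.2500; -20.2500 7.2500] = [75.2500 -20.2500; -20.2500 8.7500]
BᵀPA = [-13.7500 30.7500; 2.7500 -7.7500]
K = S⁻¹·BᵀPA = [-0.2602 0.4514; -0.2879 0.1590]
A−BK = [-0.4519 0.3895; -0.1090 0.0672]
AᵀP(A−BK) = [0.4640 -0.4801; -0.4801 0.6009]
P' = Q + AᵀP(A−BK) = [1.7140 1.0199; 1.0199 9.6009]
tr(P') = 11.3149


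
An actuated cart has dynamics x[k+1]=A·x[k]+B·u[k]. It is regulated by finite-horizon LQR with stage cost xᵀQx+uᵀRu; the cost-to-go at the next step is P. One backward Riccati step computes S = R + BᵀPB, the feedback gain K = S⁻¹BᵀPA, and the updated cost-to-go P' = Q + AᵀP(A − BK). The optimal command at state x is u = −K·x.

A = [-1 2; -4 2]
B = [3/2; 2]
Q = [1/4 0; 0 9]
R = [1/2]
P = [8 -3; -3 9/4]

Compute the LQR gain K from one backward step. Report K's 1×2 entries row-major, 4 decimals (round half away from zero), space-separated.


BᵀP = [6.0000 0.0000]
S = R + BᵀPB = [1/2] + [9.0000] = [9.5000]
BᵀPA = [-6.0000 12.0000]
K = S⁻¹·BᵀPA = [-0.6316 1.2632]
A−BK = [-0.0526 0.1053; -2.7368 -0.5263]
AᵀP(A−BK) = [16.2105 3.5789; 3.5789 1.8421]
P' = Q + AᵀP(A−BK) = [16.4605 3.5789; 3.5789 10.8421]
tr(P') = 27.3026

-0.6316 1.2632


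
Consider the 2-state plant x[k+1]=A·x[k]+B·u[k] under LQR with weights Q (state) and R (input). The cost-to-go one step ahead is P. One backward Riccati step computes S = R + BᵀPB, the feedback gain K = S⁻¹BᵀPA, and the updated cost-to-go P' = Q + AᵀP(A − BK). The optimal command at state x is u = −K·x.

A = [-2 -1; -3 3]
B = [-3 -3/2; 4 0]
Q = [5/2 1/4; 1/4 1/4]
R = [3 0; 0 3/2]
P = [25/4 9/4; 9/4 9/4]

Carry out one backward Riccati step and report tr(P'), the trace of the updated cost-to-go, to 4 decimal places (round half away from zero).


16.1035

BᵀP = [-9.7500 2.2500; -9.3750 -3.3750]
S = R + BᵀPB = [3 0; 0 3/2] + [38.2500 14.6250; 14.6250 14.0625] = [41.2500 14.6250; 14.6250 15.5625]
BᵀPA = [12.7500 16.5000; 28.8750 -0.7500]
K = S⁻¹·BᵀPA = [-0.5230 0.6255; 2.3469 -0.6360]
A−BK = [-0.0486 -0.0775; -0.9080 0.4980]
AᵀP(A−BK) = [11.1511 -4.1104; -4.1104 2.2024]
P' = Q + AᵀP(A−BK) = [13.6511 -3.8604; -3.8604 2.4524]
tr(P') = 16.1035


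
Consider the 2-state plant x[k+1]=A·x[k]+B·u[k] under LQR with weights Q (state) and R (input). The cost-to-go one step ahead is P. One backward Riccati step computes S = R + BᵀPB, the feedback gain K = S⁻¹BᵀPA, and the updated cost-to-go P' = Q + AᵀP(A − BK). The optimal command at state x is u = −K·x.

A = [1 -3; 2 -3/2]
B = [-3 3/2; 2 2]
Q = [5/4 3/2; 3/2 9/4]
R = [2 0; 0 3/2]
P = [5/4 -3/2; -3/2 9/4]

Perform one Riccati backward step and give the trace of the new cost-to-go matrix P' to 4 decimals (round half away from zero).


5.1597

BᵀP = [-6.7500 9.0000; -1.1250 2.2500]
S = R + BᵀPB = [2 0; 0 3/2] + [38.2500 7.8750; 7.8750 2.8125] = [40.2500 7.8750; 7.8750 4.3125]
BᵀPA = [11.2500 6.7500; 3.3750 0.0000]
K = S⁻¹·BᵀPA = [0.1966 0.2609; 0.4235 -0.4765]
A−BK = [0.9546 -1.5025; 0.7597 -1.0689]
AᵀP(A−BK) = [0.6084 -0.5773; -0.5773 1.0513]
P' = Q + AᵀP(A−BK) = [1.8584 0.9227; 0.9227 3.3013]
tr(P') = 5.1597


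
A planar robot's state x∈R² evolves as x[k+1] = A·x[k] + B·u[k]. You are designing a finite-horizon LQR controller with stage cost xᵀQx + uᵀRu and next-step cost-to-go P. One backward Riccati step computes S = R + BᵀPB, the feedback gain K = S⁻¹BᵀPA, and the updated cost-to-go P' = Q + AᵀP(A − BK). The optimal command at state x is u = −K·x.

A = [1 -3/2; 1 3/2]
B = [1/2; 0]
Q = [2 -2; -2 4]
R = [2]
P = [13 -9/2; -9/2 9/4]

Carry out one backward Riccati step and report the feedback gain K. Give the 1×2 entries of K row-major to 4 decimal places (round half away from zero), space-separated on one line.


BᵀP = [6.5000 -2.2500]
S = R + BᵀPB = [2] + [3.2500] = [5.2500]
BᵀPA = [4.2500 -13.1250]
K = S⁻¹·BᵀPA = [0.8095 -2.5000]
A−BK = [0.5952 -0.2500; 1.0000 1.5000]
AᵀP(A−BK) = [2.8095 -5.5000; -5.5000 21.7500]
P' = Q + AᵀP(A−BK) = [4.8095 -7.5000; -7.5000 25.7500]
tr(P') = 30.5595

0.8095 -2.5000


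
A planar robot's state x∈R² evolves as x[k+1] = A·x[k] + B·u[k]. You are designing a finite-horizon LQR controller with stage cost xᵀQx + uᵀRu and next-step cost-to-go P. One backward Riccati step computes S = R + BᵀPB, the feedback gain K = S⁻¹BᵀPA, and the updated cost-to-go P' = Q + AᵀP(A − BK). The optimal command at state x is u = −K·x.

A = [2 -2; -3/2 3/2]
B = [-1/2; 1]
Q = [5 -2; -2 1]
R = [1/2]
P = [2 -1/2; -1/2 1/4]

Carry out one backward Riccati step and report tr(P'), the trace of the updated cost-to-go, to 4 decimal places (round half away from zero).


BᵀP = [-1.5000 0.5000]
S = R + BᵀPB = [1/2] + [1.2500] = [1.7500]
BᵀPA = [-3.7500 3.7500]
K = S⁻¹·BᵀPA = [-2.1429 2.1429]
A−BK = [0.9286 -0.9286; 0.6429 -0.6429]
AᵀP(A−BK) = [3.5268 -3.5268; -3.5268 3.5268]
P' = Q + AᵀP(A−BK) = [8.5268 -5.5268; -5.5268 4.5268]
tr(P') = 13.0536

13.0536


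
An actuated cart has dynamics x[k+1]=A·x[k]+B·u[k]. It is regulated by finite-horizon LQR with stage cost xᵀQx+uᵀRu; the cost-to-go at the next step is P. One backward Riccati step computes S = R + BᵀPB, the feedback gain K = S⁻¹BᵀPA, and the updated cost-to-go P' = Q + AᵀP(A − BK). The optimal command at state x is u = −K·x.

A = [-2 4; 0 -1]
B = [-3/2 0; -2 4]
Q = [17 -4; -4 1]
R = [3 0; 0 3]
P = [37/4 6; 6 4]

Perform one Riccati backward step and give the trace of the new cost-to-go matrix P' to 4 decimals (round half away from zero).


BᵀP = [-25.8750 -17.0000; 24.0000 16.0000]
S = R + BᵀPB = [3 0; 0 3] + [72.8125 -68.0000; -68.0000 64.0000] = [75.8125 -68.0000; -68.0000 67.0000]
BᵀPA = [51.7500 -86.5000; -48.0000 80.0000]
K = S⁻¹·BᵀPA = [0.4463 -0.7806; -0.2635 0.4018]
A−BK = [-1.3306 2.8291; 1.9465 -4.1684]
AᵀP(A−BK) = [1.2581 -2.3186; -2.3186 4.3359]
P' = Q + AᵀP(A−BK) = [18.2581 -6.3186; -6.3186 5.3359]
tr(P') = 23.5941

23.5941


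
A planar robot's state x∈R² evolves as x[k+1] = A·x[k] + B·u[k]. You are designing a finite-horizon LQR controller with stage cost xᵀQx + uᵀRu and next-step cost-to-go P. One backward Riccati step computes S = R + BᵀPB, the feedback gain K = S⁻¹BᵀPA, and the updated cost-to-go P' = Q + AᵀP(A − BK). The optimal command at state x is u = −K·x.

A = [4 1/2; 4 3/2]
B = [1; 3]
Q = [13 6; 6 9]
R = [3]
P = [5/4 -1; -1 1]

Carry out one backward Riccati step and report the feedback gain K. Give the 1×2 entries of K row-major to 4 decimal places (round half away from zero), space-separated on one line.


BᵀP = [-1.7500 2.0000]
S = R + BᵀPB = [3] + [4.2500] = [7.2500]
BᵀPA = [1.0000 2.1250]
K = S⁻¹·BᵀPA = [0.1379 0.2931]
A−BK = [3.8621 0.2069; 3.5862 0.6207]
AᵀP(A−BK) = [3.8621 0.2069; 0.2069 0.4397]
P' = Q + AᵀP(A−BK) = [16.8621 6.2069; 6.2069 9.4397]
tr(P') = 26.3017

0.1379 0.2931


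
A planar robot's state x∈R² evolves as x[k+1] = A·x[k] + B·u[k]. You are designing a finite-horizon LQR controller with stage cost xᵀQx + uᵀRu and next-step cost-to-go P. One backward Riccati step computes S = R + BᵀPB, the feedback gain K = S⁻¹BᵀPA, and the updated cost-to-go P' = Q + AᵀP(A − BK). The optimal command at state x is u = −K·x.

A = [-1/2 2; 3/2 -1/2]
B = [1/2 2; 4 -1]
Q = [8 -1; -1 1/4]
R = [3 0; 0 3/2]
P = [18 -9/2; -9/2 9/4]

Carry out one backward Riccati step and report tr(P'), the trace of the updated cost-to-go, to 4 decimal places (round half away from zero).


10.0373

BᵀP = [-9.0000 6.7500; 40.5000 -11.2500]
S = R + BᵀPB = [3 0; 0 3/2] + [22.5000 -24.7500; -24.7500 92.2500] = [25.5000 -24.7500; -24.7500 93.7500]
BᵀPA = [14.6250 -21.3750; -37.1250 86.6250]
K = S⁻¹·BᵀPA = [0.2543 0.0788; -0.3289 0.9448]
A−BK = [0.0305 0.0710; 0.1537 0.1297]
AᵀP(A−BK) = [0.3840 -0.3890; -0.3890 1.4033]
P' = Q + AᵀP(A−BK) = [8.3840 -1.3890; -1.3890 1.6533]
tr(P') = 10.0373


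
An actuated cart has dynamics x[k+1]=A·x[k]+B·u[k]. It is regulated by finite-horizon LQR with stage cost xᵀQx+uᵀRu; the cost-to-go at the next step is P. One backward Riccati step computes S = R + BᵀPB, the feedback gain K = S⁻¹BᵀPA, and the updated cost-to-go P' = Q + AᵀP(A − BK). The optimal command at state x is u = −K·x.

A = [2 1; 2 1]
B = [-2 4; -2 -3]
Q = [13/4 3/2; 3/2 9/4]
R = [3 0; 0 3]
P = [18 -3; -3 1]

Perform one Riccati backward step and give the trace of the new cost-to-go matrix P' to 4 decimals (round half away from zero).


7.8715

BᵀP = [-30.0000 4.0000; 81.0000 -15.0000]
S = R + BᵀPB = [3 0; 0 3] + [52.0000 -132.0000; -132.0000 369.0000] = [55.0000 -132.0000; -132.0000 372.0000]
BᵀPA = [-52.0000 -26.0000; 132.0000 66.0000]
K = S⁻¹·BᵀPA = [-0.6324 -0.3162; 0.1304 0.0652]
A−BK = [0.2134 0.1067; 1.1265 0.5632]
AᵀP(A−BK) = [1.8972 0.9486; 0.9486 0.4743]
P' = Q + AᵀP(A−BK) = [5.1472 2.4486; 2.4486 2.7243]
tr(P') = 7.8715


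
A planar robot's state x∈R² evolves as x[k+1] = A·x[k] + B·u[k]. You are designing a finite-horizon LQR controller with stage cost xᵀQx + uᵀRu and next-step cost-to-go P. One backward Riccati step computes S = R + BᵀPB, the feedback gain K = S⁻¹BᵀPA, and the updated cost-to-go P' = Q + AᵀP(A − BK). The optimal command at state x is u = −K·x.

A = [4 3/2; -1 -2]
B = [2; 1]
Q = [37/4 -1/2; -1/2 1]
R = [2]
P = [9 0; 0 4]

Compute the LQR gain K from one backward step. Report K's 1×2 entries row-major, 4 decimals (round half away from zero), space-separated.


BᵀP = [18.0000 4.0000]
S = R + BᵀPB = [2] + [40.0000] = [42.0000]
BᵀPA = [68.0000 19.0000]
K = S⁻¹·BᵀPA = [1.6190 0.4524]
A−BK = [0.7619 0.5952; -2.6190 -2.4524]
AᵀP(A−BK) = [37.9048 31.2381; 31.2381 27.6548]
P' = Q + AᵀP(A−BK) = [47.1548 30.7381; 30.7381 28.6548]
tr(P') = 75.8095

1.6190 0.4524


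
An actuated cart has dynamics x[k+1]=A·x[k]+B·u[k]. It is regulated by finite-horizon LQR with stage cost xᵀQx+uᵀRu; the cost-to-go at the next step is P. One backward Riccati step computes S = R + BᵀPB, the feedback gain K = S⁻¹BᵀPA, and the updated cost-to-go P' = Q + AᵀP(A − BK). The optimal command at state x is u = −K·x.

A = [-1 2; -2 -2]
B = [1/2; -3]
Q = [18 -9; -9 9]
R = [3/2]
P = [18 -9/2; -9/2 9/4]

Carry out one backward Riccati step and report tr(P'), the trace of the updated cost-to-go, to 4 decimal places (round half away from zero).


BᵀP = [22.5000 -9.0000]
S = R + BᵀPB = [3/2] + [38.2500] = [39.7500]
BᵀPA = [-4.5000 63.0000]
K = S⁻¹·BᵀPA = [-0.1132 1.5849]
A−BK = [-0.9434 1.2075; -2.3396 2.7547]
AᵀP(A−BK) = [8.4906 -10.8679; -10.8679 17.1509]
P' = Q + AᵀP(A−BK) = [26.4906 -19.8679; -19.8679 26.1509]
tr(P') = 52.6415

52.6415


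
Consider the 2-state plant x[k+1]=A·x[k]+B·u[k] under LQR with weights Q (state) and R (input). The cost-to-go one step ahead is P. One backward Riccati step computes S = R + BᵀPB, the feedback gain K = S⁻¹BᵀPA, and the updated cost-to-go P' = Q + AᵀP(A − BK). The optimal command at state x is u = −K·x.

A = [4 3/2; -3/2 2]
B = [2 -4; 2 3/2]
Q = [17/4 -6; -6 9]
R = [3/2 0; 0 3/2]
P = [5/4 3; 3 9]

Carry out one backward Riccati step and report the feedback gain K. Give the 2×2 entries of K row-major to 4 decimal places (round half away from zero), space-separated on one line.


BᵀP = [8.5000 24.0000; -0.5000 1.5000]
S = R + BᵀPB = [3/2 0; 0 3/2] + [65.0000 2.0000; 2.0000 4.2500] = [66.5000 2.0000; 2.0000 5.7500]
BᵀPA = [-2.0000 60.7500; -4.2500 2.2500]
K = S⁻¹·BᵀPA = [-0.0079 0.9113; -0.7364 0.0743]
A−BK = [1.0704 -0.0253; -0.3796 0.0659]
AᵀP(A−BK) = [1.1046 -0.1115; -0.1115 1.2839]
P' = Q + AᵀP(A−BK) = [5.3546 -6.1115; -6.1115 10.2839]
tr(P') = 15.6384

-0.0079 0.9113 -0.7364 0.0743


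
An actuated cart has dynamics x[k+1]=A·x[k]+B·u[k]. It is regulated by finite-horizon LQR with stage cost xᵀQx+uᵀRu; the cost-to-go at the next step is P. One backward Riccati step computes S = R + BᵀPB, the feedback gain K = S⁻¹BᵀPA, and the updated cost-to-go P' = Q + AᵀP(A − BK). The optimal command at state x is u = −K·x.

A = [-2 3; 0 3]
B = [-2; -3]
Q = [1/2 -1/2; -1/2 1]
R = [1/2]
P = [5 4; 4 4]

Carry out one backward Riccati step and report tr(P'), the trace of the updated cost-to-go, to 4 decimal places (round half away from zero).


4.0502

BᵀP = [-22.0000 -20.0000]
S = R + BᵀPB = [1/2] + [104.0000] = [104.5000]
BᵀPA = [44.0000 -126.0000]
K = S⁻¹·BᵀPA = [0.4211 -1.2057]
A−BK = [-1.1579 0.5885; 1.2632 -0.6172]
AᵀP(A−BK) = [1.4737 -0.9474; -0.9474 1.0766]
P' = Q + AᵀP(A−BK) = [1.9737 -1.4474; -1.4474 2.0766]
tr(P') = 4.0502


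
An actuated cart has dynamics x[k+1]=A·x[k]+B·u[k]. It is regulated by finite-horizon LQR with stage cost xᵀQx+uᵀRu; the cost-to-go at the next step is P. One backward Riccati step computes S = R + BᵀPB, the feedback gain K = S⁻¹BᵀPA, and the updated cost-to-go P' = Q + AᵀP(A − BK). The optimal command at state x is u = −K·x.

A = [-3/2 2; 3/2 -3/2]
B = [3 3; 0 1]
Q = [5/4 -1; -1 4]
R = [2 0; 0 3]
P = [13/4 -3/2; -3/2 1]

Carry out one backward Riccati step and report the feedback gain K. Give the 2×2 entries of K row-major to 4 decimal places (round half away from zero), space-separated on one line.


BᵀP = [9.7500 -4.5000; 8.2500 -3.5000]
S = R + BᵀPB = [2 0; 0 3] + [29.2500 24.7500; 24.7500 21.2500] = [31.2500 24.7500; 24.7500 24.2500]
BᵀPA = [-21.3750 26.2500; -17.6250 21.7500]
K = S⁻¹·BᵀPA = [-0.5654 0.6764; -0.1497 0.2065]
A−BK = [0.6454 -0.6489; 1.6497 -1.7065]
AᵀP(A−BK) = [1.5878 -1.7762; -1.7762 2.0017]
P' = Q + AᵀP(A−BK) = [2.8378 -2.7762; -2.7762 6.0017]
tr(P') = 8.8395

-0.5654 0.6764 -0.1497 0.2065


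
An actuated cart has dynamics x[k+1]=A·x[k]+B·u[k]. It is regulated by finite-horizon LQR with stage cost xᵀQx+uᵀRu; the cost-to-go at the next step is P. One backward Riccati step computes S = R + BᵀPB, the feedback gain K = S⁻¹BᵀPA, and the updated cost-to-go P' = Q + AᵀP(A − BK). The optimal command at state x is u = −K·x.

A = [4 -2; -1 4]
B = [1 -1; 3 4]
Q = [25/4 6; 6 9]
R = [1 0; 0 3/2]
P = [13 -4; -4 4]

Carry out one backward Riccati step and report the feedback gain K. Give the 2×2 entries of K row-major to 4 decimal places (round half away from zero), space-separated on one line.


1.9738 -0.5037 -1.7845 1.3902

BᵀP = [1.0000 8.0000; -29.0000 20.0000]
S = R + BᵀPB = [1 0; 0 3/2] + [25.0000 31.0000; 31.0000 109.0000] = [26.0000 31.0000; 31.0000 110.5000]
BᵀPA = [-4.0000 30.0000; -136.0000 138.0000]
K = S⁻¹·BᵀPA = [1.9738 -0.5037; -1.7845 1.3902]
A−BK = [0.2416 -0.1062; 0.2165 -0.0497]
AᵀP(A−BK) = [9.2008 -4.9519; -4.9519 3.2667]
P' = Q + AᵀP(A−BK) = [15.4508 1.0481; 1.0481 12.2667]
tr(P') = 27.7176


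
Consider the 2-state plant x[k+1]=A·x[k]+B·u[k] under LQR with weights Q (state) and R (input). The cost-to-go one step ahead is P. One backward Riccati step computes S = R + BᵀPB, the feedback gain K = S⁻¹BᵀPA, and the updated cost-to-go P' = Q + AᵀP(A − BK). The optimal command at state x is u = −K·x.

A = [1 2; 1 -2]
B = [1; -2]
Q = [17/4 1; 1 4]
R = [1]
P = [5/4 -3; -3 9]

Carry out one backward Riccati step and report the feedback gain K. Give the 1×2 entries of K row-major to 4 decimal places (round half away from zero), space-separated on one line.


BᵀP = [7.2500 -21.0000]
S = R + BᵀPB = [1] + [49.2500] = [50.2500]
BᵀPA = [-13.7500 56.5000]
K = S⁻¹·BᵀPA = [-0.2736 1.1244]
A−BK = [1.2736 0.8756; 0.4527 0.2488]
AᵀP(A−BK) = [0.4876 -0.0398; -0.0398 1.4726]
P' = Q + AᵀP(A−BK) = [4.7376 0.9602; 0.9602 5.4726]
tr(P') = 10.2102

-0.2736 1.1244


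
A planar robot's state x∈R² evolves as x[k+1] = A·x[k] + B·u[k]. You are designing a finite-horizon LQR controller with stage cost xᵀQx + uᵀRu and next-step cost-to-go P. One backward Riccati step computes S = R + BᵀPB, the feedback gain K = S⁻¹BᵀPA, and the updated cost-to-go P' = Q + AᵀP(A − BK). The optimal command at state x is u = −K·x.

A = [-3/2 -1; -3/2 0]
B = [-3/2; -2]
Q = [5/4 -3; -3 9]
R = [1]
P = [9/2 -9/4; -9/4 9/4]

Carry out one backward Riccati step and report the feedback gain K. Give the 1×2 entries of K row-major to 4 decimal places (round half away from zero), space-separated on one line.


0.7642 0.3396

BᵀP = [-2.2500 -1.1250]
S = R + BᵀPB = [1] + [5.6250] = [6.6250]
BᵀPA = [5.0625 2.2500]
K = S⁻¹·BᵀPA = [0.7642 0.3396]
A−BK = [-0.3538 -0.4906; 0.0283 0.6792]
AᵀP(A−BK) = [1.1940 1.6557; 1.6557 3.7358]
P' = Q + AᵀP(A−BK) = [2.4440 -1.3443; -1.3443 12.7358]
tr(P') = 15.1798


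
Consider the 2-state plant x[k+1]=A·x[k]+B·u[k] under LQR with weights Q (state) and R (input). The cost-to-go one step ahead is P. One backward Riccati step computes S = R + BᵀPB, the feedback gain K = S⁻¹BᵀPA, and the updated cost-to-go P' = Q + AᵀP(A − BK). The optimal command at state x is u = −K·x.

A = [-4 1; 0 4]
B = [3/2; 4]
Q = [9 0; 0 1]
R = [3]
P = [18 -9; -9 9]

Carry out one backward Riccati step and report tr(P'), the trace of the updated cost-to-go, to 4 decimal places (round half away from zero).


289.1698

BᵀP = [-9.0000 22.5000]
S = R + BᵀPB = [3] + [76.5000] = [79.5000]
BᵀPA = [36.0000 81.0000]
K = S⁻¹·BᵀPA = [0.4528 1.0189]
A−BK = [-4.6792 -0.5283; -1.8113 -0.0755]
AᵀP(A−BK) = [271.6981 35.3208; 35.3208 7.4717]
P' = Q + AᵀP(A−BK) = [280.6981 35.3208; 35.3208 8.4717]
tr(P') = 289.1698


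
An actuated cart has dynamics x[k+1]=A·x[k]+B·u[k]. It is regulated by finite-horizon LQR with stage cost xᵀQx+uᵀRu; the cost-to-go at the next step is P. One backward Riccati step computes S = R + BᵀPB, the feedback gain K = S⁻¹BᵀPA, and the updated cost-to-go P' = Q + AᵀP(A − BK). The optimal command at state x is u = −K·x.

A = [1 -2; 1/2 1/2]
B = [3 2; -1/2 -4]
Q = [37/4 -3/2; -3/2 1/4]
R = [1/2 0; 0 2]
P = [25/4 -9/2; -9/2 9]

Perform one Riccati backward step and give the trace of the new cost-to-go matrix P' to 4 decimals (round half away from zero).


BᵀP = [21.0000 -18.0000; 30.5000 -45.0000]
S = R + BᵀPB = [1/2 0; 0 2] + [72.0000 114.0000; 114.0000 241.0000] = [72.5000 114.0000; 114.0000 243.0000]
BᵀPA = [12.0000 -51.0000; 8.0000 -83.5000]
K = S⁻¹·BᵀPA = [0.4336 -0.6219; -0.1705 -0.0519]
A−BK = [0.0401 -0.0306; 0.0348 -0.0184]
AᵀP(A−BK) = [0.1606 -0.1225; -0.1225 0.2026]
P' = Q + AᵀP(A−BK) = [9.4106 -1.6225; -1.6225 0.4526]
tr(P') = 9.8631

9.8631


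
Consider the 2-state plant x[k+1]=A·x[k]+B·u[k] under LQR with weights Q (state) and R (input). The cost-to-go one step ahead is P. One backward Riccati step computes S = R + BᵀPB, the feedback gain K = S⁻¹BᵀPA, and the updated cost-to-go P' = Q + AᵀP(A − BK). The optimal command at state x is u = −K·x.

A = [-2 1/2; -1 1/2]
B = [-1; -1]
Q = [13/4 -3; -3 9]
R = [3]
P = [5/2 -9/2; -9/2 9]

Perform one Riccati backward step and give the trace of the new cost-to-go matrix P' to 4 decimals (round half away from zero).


BᵀP = [2.0000 -4.5000]
S = R + BᵀPB = [3] + [2.5000] = [5.5000]
BᵀPA = [0.5000 -1.2500]
K = S⁻¹·BᵀPA = [0.0909 -0.2273]
A−BK = [-1.9091 0.2727; -0.9091 0.2727]
AᵀP(A−BK) = [0.9545 -0.1364; -0.1364 0.3409]
P' = Q + AᵀP(A−BK) = [4.2045 -3.1364; -3.1364 9.3409]
tr(P') = 13.5455

13.5455


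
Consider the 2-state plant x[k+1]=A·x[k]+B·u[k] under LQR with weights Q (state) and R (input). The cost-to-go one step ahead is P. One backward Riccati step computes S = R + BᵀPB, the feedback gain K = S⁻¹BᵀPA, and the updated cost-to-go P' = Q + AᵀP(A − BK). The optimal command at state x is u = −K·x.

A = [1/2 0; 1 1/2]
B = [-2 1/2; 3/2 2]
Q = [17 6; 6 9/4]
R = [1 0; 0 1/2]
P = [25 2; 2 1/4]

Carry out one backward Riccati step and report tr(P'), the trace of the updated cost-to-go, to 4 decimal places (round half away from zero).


BᵀP = [-47.0000 -3.6250; 16.5000 1.5000]
S = R + BᵀPB = [1 0; 0 1/2] + [88.5625 -30.7500; -30.7500 11.2500] = [89.5625 -30.7500; -30.7500 11.7500]
BᵀPA = [-27.1250 -1.8125; 9.7500 0.7500]
K = S⁻¹·BᵀPA = [-0.1770 0.0165; 0.3665 0.1071]
A−BK = [-0.0373 -0.0205; 0.5326 0.2610]
AᵀP(A−BK) = [0.1247 0.0293; 0.0293 0.0121]
P' = Q + AᵀP(A−BK) = [17.1247 6.0293; 6.0293 2.2621]
tr(P') = 19.3869

19.3869


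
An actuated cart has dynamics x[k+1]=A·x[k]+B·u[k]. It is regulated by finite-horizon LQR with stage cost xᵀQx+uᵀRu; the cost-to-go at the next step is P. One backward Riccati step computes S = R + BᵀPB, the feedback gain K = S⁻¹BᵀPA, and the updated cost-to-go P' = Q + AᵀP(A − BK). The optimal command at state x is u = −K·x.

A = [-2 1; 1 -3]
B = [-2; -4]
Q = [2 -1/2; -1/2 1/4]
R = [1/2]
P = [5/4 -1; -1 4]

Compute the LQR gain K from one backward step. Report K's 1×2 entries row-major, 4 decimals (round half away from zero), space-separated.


BᵀP = [1.5000 -14.0000]
S = R + BᵀPB = [1/2] + [53.0000] = [53.5000]
BᵀPA = [-17.0000 43.5000]
K = S⁻¹·BᵀPA = [-0.3178 0.8131]
A−BK = [-2.6355 2.6262; -0.2710 0.2523]
AᵀP(A−BK) = [7.5981 -7.6776; -7.6776 7.8808]
P' = Q + AᵀP(A−BK) = [9.5981 -8.1776; -8.1776 8.1308]
tr(P') = 17.7290

-0.3178 0.8131


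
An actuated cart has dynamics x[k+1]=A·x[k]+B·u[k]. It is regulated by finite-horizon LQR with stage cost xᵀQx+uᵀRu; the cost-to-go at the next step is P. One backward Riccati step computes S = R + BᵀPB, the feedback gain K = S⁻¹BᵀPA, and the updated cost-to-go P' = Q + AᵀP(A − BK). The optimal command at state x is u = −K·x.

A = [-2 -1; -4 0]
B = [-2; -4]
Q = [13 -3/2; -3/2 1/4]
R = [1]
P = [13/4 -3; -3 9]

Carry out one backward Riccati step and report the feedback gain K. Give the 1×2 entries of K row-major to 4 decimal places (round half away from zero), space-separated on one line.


BᵀP = [5.5000 -30.0000]
S = R + BᵀPB = [1] + [109.0000] = [110.0000]
BᵀPA = [109.0000 -5.5000]
K = S⁻¹·BᵀPA = [0.9909 -0.0500]
A−BK = [-0.0182 -1.1000; -0.0364 -0.2000]
AᵀP(A−BK) = [0.9909 -0.0500; -0.0500 2.9750]
P' = Q + AᵀP(A−BK) = [13.9909 -1.5500; -1.5500 3.2250]
tr(P') = 17.2159

0.9909 -0.0500


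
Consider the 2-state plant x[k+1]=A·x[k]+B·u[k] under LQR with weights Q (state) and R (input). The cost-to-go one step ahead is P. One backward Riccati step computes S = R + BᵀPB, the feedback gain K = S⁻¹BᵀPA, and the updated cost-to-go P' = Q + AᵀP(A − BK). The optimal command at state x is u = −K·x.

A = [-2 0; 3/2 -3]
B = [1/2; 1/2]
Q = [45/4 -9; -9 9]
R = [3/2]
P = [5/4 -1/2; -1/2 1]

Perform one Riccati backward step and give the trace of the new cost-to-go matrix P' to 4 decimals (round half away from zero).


39.1121

BᵀP = [0.3750 0.2500]
S = R + BᵀPB = [3/2] + [0.3125] = [1.8125]
BᵀPA = [-0.3750 -0.7500]
K = S⁻¹·BᵀPA = [-0.2069 -0.4138]
A−BK = [-1.8966 0.2069; 1.6034 -2.7931]
AᵀP(A−BK) = [10.1724 -7.6552; -7.6552 8.6897]
P' = Q + AᵀP(A−BK) = [21.4224 -16.6552; -16.6552 17.6897]
tr(P') = 39.1121


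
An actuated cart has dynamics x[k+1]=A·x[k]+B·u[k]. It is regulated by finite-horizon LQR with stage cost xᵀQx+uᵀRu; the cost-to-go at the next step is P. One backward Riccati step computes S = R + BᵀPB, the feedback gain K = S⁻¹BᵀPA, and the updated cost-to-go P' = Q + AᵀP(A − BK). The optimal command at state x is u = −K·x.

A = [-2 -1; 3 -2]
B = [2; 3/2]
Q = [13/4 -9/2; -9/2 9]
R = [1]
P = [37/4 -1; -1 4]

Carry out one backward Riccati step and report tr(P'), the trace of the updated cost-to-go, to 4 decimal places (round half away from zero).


91.4512

BᵀP = [17.0000 4.0000]
S = R + BᵀPB = [1] + [40.0000] = [41.0000]
BᵀPA = [-22.0000 -25.0000]
K = S⁻¹·BᵀPA = [-0.5366 -0.6098]
A−BK = [-0.9268 0.2195; 3.8049 -1.0854]
AᵀP(A−BK) = [73.1951 -19.9146; -19.9146 6.0061]
P' = Q + AᵀP(A−BK) = [76.4451 -24.4146; -24.4146 15.0061]
tr(P') = 91.4512


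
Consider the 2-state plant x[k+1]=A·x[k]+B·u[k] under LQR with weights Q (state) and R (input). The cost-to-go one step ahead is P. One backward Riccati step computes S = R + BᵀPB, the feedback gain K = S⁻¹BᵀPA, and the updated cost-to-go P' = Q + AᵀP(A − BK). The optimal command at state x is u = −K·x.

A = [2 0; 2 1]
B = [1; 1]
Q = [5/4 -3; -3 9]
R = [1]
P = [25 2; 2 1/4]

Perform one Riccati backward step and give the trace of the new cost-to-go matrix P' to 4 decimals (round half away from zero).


14.2004

BᵀP = [27.0000 2.2500]
S = R + BᵀPB = [1] + [29.2500] = [30.2500]
BᵀPA = [58.5000 2.2500]
K = S⁻¹·BᵀPA = [1.9339 0.0744]
A−BK = [0.0661 -0.0744; 0.0661 0.9256]
AᵀP(A−BK) = [3.8678 0.1488; 0.1488 0.0826]
P' = Q + AᵀP(A−BK) = [5.1178 -2.8512; -2.8512 9.0826]
tr(P') = 14.2004


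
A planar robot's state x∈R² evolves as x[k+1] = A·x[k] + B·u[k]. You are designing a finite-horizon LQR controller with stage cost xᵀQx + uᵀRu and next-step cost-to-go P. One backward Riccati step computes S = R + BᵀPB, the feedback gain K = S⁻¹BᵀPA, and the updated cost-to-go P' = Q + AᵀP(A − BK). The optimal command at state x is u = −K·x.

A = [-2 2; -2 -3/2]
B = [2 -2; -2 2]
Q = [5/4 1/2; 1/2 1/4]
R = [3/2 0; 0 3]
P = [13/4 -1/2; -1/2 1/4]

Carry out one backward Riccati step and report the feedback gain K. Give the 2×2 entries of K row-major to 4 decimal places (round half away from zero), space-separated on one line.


BᵀP = [7.5000 -1.5000; -7.5000 1.5000]
S = R + BᵀPB = [3/2 0; 0 3] + [18.0000 -18.0000; -18.0000 18.0000] = [19.5000 -18.0000; -18.0000 21.0000]
BᵀPA = [-12.0000 17.2500; 12.0000 -17.2500]
K = S⁻¹·BᵀPA = [-0.4211 0.6053; 0.2105 -0.3026]
A−BK = [-0.7368 0.1842; -3.2632 0.3158]
AᵀP(A−BK) = [2.4211 -0.8553; -0.8553 0.9013]
P' = Q + AᵀP(A−BK) = [3.6711 -0.3553; -0.3553 1.1513]
tr(P') = 4.8224

-0.4211 0.6053 0.2105 -0.3026


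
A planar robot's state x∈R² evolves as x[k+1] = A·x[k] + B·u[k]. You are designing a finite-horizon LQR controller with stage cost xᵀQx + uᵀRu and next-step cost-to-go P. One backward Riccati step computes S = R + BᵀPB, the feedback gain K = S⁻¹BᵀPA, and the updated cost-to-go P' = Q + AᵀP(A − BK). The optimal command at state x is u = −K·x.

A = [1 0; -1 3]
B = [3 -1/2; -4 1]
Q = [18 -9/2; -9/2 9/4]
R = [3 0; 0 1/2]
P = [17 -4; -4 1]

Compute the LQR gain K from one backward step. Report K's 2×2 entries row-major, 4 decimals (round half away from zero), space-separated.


0.2581 -0.1382 -0.2796 0.2212

BᵀP = [67.0000 -16.0000; -12.5000 3.0000]
S = R + BᵀPB = [3 0; 0 1/2] + [265.0000 -49.5000; -49.5000 9.2500] = [268.0000 -49.5000; -49.5000 9.7500]
BᵀPA = [83.0000 -48.0000; -15.5000 9.0000]
K = S⁻¹·BᵀPA = [0.2581 -0.1382; -0.2796 0.2212]
A−BK = [0.0860 0.5253; 0.3118 2.2258]
AᵀP(A−BK) = [0.2473 -0.0968; -0.0968 0.3733]
P' = Q + AᵀP(A−BK) = [18.2473 -4.5968; -4.5968 2.6233]
tr(P') = 20.8706


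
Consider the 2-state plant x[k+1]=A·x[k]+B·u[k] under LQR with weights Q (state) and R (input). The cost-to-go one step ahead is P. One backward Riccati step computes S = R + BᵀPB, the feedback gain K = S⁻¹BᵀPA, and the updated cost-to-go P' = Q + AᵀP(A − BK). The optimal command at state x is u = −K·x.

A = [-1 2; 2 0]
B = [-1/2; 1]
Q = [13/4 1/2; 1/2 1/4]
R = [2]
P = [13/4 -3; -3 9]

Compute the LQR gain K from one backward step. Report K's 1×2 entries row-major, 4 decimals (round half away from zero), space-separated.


BᵀP = [-4.6250 10.5000]
S = R + BᵀPB = [2] + [12.8125] = [14.8125]
BᵀPA = [25.6250 -9.2500]
K = S⁻¹·BᵀPA = [1.7300 -0.6245]
A−BK = [-0.1350 1.6878; 0.2700 0.6245]
AᵀP(A−BK) = [6.9198 -2.4979; -2.4979 7.2236]
P' = Q + AᵀP(A−BK) = [10.1698 -1.9979; -1.9979 7.4736]
tr(P') = 17.6435

1.7300 -0.6245


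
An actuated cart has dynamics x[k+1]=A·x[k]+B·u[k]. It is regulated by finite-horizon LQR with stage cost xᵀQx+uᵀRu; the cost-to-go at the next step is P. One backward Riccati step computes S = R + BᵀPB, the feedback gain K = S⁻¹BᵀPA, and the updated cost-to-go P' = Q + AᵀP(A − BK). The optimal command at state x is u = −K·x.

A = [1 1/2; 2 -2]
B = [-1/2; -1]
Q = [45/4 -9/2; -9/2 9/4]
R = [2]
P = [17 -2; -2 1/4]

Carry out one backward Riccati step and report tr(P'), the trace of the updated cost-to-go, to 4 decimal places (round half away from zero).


22.1806

BᵀP = [-6.5000 0.7500]
S = R + BᵀPB = [2] + [2.5000] = [4.5000]
BᵀPA = [-5.0000 -4.7500]
K = S⁻¹·BᵀPA = [-1.1111 -1.0556]
A−BK = [0.4444 -0.0278; 0.8889 -3.0556]
AᵀP(A−BK) = [4.4444 4.2222; 4.2222 4.2361]
P' = Q + AᵀP(A−BK) = [15.6944 -0.2778; -0.2778 6.4861]
tr(P') = 22.1806


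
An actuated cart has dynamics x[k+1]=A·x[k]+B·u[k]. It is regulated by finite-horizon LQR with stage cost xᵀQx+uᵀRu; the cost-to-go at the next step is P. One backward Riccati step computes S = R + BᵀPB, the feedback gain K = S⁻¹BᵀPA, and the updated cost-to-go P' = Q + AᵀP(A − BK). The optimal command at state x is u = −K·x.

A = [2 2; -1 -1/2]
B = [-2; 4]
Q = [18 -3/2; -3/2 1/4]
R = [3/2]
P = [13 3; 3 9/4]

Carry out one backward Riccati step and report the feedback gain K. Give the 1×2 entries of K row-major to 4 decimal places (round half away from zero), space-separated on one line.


BᵀP = [-14.0000 3.0000]
S = R + BᵀPB = [3/2] + [40.0000] = [41.5000]
BᵀPA = [-31.0000 -29.5000]
K = S⁻¹·BᵀPA = [-0.7470 -0.7108]
A−BK = [0.5060 0.5783; 1.9880 2.3434]
AᵀP(A−BK) = [19.0934 22.0889; 22.0889 25.5926]
P' = Q + AᵀP(A−BK) = [37.0934 20.5889; 20.5889 25.8426]
tr(P') = 62.9360

-0.7470 -0.7108


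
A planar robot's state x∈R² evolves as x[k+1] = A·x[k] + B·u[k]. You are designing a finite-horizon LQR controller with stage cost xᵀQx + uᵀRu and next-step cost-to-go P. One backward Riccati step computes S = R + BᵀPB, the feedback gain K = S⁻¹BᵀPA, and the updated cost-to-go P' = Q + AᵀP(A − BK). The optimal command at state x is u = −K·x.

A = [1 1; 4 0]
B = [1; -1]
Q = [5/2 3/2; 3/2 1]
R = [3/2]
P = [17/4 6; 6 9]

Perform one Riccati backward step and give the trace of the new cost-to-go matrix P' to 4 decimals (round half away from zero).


134.1364

BᵀP = [-1.7500 -3.0000]
S = R + BᵀPB = [3/2] + [1.2500] = [2.7500]
BᵀPA = [-13.7500 -1.7500]
K = S⁻¹·BᵀPA = [-5.0000 -0.6364]
A−BK = [6.0000 1.6364; -1.0000 -0.6364]
AᵀP(A−BK) = [127.5000 19.5000; 19.5000 3.1364]
P' = Q + AᵀP(A−BK) = [130.0000 21.0000; 21.0000 4.1364]
tr(P') = 134.1364


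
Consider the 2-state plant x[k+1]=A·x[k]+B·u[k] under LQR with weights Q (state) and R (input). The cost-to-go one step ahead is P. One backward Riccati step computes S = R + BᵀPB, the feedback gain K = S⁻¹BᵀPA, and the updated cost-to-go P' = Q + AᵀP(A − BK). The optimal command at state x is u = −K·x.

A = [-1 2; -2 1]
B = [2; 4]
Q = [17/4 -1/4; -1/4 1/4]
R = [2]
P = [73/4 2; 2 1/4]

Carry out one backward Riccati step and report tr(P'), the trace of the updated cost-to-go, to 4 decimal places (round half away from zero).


6.6374

BᵀP = [44.5000 5.0000]
S = R + BᵀPB = [2] + [109.0000] = [111.0000]
BᵀPA = [-54.5000 94.0000]
K = S⁻¹·BᵀPA = [-0.4910 0.8468]
A−BK = [-0.0180 0.3063; -0.0360 -2.3874]
AᵀP(A−BK) = [0.4910 -0.8468; -0.8468 1.6464]
P' = Q + AᵀP(A−BK) = [4.7410 -1.0968; -1.0968 1.8964]
tr(P') = 6.6374


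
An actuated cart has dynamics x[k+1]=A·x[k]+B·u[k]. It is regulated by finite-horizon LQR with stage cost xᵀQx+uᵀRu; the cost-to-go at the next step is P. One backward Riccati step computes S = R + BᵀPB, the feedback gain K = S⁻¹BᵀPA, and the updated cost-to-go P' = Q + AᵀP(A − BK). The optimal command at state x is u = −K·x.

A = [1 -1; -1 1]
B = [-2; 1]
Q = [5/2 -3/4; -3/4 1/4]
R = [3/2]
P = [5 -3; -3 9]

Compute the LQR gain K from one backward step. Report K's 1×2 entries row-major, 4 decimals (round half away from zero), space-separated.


BᵀP = [-13.0000 15.0000]
S = R + BᵀPB = [3/2] + [41.0000] = [42.5000]
BᵀPA = [-28.0000 28.0000]
K = S⁻¹·BᵀPA = [-0.6588 0.6588]
A−BK = [-0.3176 0.3176; -0.3412 0.3412]
AᵀP(A−BK) = [1.5529 -1.5529; -1.5529 1.5529]
P' = Q + AᵀP(A−BK) = [4.0529 -2.3029; -2.3029 1.8029]
tr(P') = 5.8559

-0.6588 0.6588


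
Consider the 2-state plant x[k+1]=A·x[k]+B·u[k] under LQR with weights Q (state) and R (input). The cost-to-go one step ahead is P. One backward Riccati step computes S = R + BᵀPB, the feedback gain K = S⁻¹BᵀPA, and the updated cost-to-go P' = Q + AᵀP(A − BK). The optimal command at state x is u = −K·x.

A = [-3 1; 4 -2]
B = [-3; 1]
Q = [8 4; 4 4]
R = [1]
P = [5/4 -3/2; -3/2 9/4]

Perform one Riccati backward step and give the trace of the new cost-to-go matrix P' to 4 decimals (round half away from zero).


18.7713

BᵀP = [-5.2500 6.7500]
S = R + BᵀPB = [1] + [22.5000] = [23.5000]
BᵀPA = [42.7500 -18.7500]
K = S⁻¹·BᵀPA = [1.8191 -0.7979]
A−BK = [2.4574 -1.3936; 2.1809 -1.2021]
AᵀP(A−BK) = [5.4814 -2.6410; -2.6410 1.2899]
P' = Q + AᵀP(A−BK) = [13.4814 1.3590; 1.3590 5.2899]
tr(P') = 18.7713


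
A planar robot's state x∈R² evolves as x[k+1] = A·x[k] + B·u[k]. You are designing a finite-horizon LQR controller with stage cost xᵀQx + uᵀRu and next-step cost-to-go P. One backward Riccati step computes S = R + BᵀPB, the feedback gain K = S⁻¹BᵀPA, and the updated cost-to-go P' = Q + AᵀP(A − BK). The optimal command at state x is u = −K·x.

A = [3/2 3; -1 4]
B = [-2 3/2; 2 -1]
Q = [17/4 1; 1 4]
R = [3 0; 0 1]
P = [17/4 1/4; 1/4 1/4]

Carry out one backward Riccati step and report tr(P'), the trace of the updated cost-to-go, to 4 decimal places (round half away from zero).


21.2182

BᵀP = [-8.0000 0.0000; 6.1250 0.1250]
S = R + BᵀPB = [3 0; 0 1] + [16.0000 -12.0000; -12.0000 9.0625] = [19.0000 -12.0000; -12.0000 10.0625]
BᵀPA = [-12.0000 -24.0000; 9.0625 18.8750]
K = S⁻¹·BᵀPA = [-0.2543 -0.3179; 0.5974 1.4967]
A−BK = [0.0954 0.1192; 0.1060 6.1325]
AᵀP(A−BK) = [0.5974 1.4967; 1.4967 12.3709]
P' = Q + AᵀP(A−BK) = [4.8474 2.4967; 2.4967 16.3709]
tr(P') = 21.2182
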